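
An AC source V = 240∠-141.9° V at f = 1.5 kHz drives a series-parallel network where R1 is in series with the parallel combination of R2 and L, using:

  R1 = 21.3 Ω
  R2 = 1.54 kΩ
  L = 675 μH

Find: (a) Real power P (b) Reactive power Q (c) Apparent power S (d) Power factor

Step 1 — Angular frequency: ω = 2π·f = 2π·1500 = 9425 rad/s.
Step 2 — Component impedances:
  R1: Z = R = 21.3 Ω
  R2: Z = R = 1540 Ω
  L: Z = jωL = j·9425·0.000675 = 0 + j6.362 Ω
Step 3 — Parallel branch: R2 || L = 1/(1/R2 + 1/L) = 0.02628 + j6.362 Ω.
Step 4 — Series with R1: Z_total = R1 + (R2 || L) = 21.33 + j6.362 Ω = 22.25∠16.6° Ω.
Step 5 — Source phasor: V = 240∠-141.9° V = -188.9 - j148.1 V.
Step 6 — Current: I = V / Z = -10.03 - j3.951 A = 10.78∠-158.5° A.
Step 7 — Complex power: S = V·I* = 2480 + j739.8 VA.
Step 8 — Real power: P = Re(S) = 2480 W.
Step 9 — Reactive power: Q = Im(S) = 739.8 VAR.
Step 10 — Apparent power: |S| = 2588 VA.
Step 11 — Power factor: PF = P/|S| = 0.9583 (lagging).

(a) P = 2480 W  (b) Q = 739.8 VAR  (c) S = 2588 VA  (d) PF = 0.9583 (lagging)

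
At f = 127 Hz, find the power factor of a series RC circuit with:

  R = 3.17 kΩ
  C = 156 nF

Step 1 — Angular frequency: ω = 2π·f = 2π·127 = 798 rad/s.
Step 2 — Component impedances:
  R: Z = R = 3170 Ω
  C: Z = 1/(jωC) = -j/(ω·C) = 0 - j8033 Ω
Step 3 — Series combination: Z_total = R + C = 3170 - j8033 Ω = 8636∠-68.5° Ω.
Step 4 — Power factor: PF = cos(φ) = Re(Z)/|Z| = 3170/8636 = 0.3671.
Step 5 — Type: Im(Z) = -8033 ⇒ leading (phase φ = -68.5°).

PF = 0.3671 (leading, φ = -68.5°)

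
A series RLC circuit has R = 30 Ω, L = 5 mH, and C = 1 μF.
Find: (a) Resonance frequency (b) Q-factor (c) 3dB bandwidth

Step 1 — Resonance condition Im(Z)=0 gives ω₀ = 1/√(LC).
Step 2 — ω₀ = 1/√(0.005·1e-06) = 1.414e+04 rad/s.
Step 3 — f₀ = ω₀/(2π) = 2251 Hz.
Step 4 — Series Q: Q = ω₀L/R = 1.414e+04·0.005/30 = 2.357.
Step 5 — 3dB bandwidth: Δω = ω₀/Q = 6000 rad/s; BW = Δω/(2π) = 954.9 Hz.

(a) f₀ = 2251 Hz  (b) Q = 2.357  (c) BW = 954.9 Hz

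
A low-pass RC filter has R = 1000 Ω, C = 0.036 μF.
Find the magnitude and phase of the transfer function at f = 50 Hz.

Step 1 — Angular frequency: ω = 2π·50 = 314.2 rad/s.
Step 2 — Transfer function: H(jω) = 1/(1 + jωRC).
Step 3 — Denominator: 1 + jωRC = 1 + j·314.2·1000·3.6e-08 = 1 + j0.01131.
Step 4 — H = 0.9999 - j0.01131.
Step 5 — Magnitude: |H| = 0.9999 (-0.0 dB); phase: φ = -0.6°.

|H| = 0.9999 (-0.0 dB), φ = -0.6°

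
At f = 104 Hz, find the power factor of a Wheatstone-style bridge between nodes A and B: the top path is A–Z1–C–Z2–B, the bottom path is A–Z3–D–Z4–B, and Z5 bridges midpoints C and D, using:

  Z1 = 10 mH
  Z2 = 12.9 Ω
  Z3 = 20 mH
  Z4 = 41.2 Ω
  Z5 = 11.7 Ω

Step 1 — Angular frequency: ω = 2π·f = 2π·104 = 653.5 rad/s.
Step 2 — Component impedances:
  Z1: Z = jωL = j·653.5·0.01 = 0 + j6.535 Ω
  Z2: Z = R = 12.9 Ω
  Z3: Z = jωL = j·653.5·0.02 = 0 + j13.07 Ω
  Z4: Z = R = 41.2 Ω
  Z5: Z = R = 11.7 Ω
Step 3 — Bridge requires nodal analysis (the Z5 bridge couples midpoints C and D, so the two paths cannot be reduced to a simple series/parallel combination). Setting node B to ground and injecting 1 A at node A, the 3-node admittance system at A, C, D solves to V_A = Z_AB = 9.894 + j4.391 Ω = 10.82∠23.9° Ω.
Step 4 — Power factor: PF = cos(φ) = Re(Z)/|Z| = 9.89383/10.8243 = 0.914.
Step 5 — Type: Im(Z) = 4.391 ⇒ lagging (phase φ = 23.9°).

PF = 0.914 (lagging, φ = 23.9°)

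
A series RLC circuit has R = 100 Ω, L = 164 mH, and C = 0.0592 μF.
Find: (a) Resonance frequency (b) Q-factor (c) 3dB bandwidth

Step 1 — Resonance: ω₀ = 1/√(LC) = 1/√(0.164·5.92e-08) = 1.015e+04 rad/s.
Step 2 — f₀ = ω₀/(2π) = 1615 Hz.
Step 3 — Series Q: Q = ω₀L/R = 1.015e+04·0.164/100 = 16.64.
Step 4 — Bandwidth: Δω = ω₀/Q = 609.8 rad/s; BW = Δω/(2π) = 97.05 Hz.

(a) f₀ = 1615 Hz  (b) Q = 16.64  (c) BW = 97.05 Hz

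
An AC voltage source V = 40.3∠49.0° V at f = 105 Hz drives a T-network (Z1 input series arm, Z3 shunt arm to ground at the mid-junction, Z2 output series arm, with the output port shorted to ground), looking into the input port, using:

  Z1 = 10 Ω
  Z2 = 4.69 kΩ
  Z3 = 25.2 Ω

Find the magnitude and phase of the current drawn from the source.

Step 1 — Angular frequency: ω = 2π·f = 2π·105 = 659.7 rad/s.
Step 2 — Component impedances:
  Z1: Z = R = 10 Ω
  Z2: Z = R = 4690 Ω
  Z3: Z = R = 25.2 Ω
Step 3 — With the output port shorted to ground, the output series arm Z2 runs from the junction to ground; the shunt arm Z3 also runs from the junction to ground. They appear in parallel: Z3 || Z2 = 25.07 Ω.
Step 4 — Series with input arm Z1: Z_in = Z1 + (Z3 || Z2) = 35.07 Ω = 35.07∠0.0° Ω.
Step 5 — Source phasor: V = 40.3∠49.0° V = 26.44 + j30.41 V.
Step 6 — Ohm's law: I = V / Z_total = (26.44 + j30.41) / (35.07) = 0.754 + j0.8674 A.
Step 7 — Convert to polar: |I| = 1.149 A, ∠I = 49.0°.

I = 1.149∠49.0° A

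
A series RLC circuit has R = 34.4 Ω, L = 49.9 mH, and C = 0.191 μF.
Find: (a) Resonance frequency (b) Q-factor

Step 1 — Resonance condition Im(Z)=0 gives ω₀ = 1/√(LC).
Step 2 — ω₀ = 1/√(0.0499·1.91e-07) = 1.024e+04 rad/s.
Step 3 — f₀ = ω₀/(2π) = 1630 Hz.
Step 4 — Series Q: Q = ω₀L/R = 1.024e+04·0.0499/34.4 = 14.86.

(a) f₀ = 1630 Hz  (b) Q = 14.86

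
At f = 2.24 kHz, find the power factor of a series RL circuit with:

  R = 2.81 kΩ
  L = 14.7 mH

Step 1 — Angular frequency: ω = 2π·f = 2π·2240 = 1.407e+04 rad/s.
Step 2 — Component impedances:
  R: Z = R = 2810 Ω
  L: Z = jωL = j·1.407e+04·0.0147 = 0 + j206.9 Ω
Step 3 — Series combination: Z_total = R + L = 2810 + j206.9 Ω = 2818∠4.2° Ω.
Step 4 — Power factor: PF = cos(φ) = Re(Z)/|Z| = 2810/2817.6 = 0.9973.
Step 5 — Type: Im(Z) = 206.9 ⇒ lagging (phase φ = 4.2°).

PF = 0.9973 (lagging, φ = 4.2°)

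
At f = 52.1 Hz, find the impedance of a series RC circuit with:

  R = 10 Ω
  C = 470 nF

Step 1 — Angular frequency: ω = 2π·f = 2π·52.1 = 327.4 rad/s.
Step 2 — Component impedances:
  R: Z = R = 10 Ω
  C: Z = 1/(jωC) = -j/(ω·C) = 0 - j6500 Ω
Step 3 — Series combination: Z_total = R + C = 10 - j6500 Ω = 6500∠-89.9° Ω.

Z = 10 - j6500 Ω = 6500∠-89.9° Ω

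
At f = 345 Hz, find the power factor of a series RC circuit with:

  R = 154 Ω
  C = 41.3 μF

Step 1 — Angular frequency: ω = 2π·f = 2π·345 = 2168 rad/s.
Step 2 — Component impedances:
  R: Z = R = 154 Ω
  C: Z = 1/(jωC) = -j/(ω·C) = 0 - j11.17 Ω
Step 3 — Series combination: Z_total = R + C = 154 - j11.17 Ω = 154.4∠-4.1° Ω.
Step 4 — Power factor: PF = cos(φ) = Re(Z)/|Z| = 154/154.4 = 0.9974.
Step 5 — Type: Im(Z) = -11.17 ⇒ leading (phase φ = -4.1°).

PF = 0.9974 (leading, φ = -4.1°)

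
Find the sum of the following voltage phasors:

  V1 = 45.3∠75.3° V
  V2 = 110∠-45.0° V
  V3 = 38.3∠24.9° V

Step 1 — Convert each phasor to rectangular form:
  V1 = 45.3·(cos(75.3°) + j·sin(75.3°)) = 11.5 + j43.82 V
  V2 = 110·(cos(-45.0°) + j·sin(-45.0°)) = 77.78 - j77.78 V
  V3 = 38.3·(cos(24.9°) + j·sin(24.9°)) = 34.74 + j16.13 V
Step 2 — Sum components: V_total = 124 - j17.84 V.
Step 3 — Convert to polar: |V_total| = 125.3 V, ∠V_total = -8.2°.

V_total = 125.3∠-8.2° V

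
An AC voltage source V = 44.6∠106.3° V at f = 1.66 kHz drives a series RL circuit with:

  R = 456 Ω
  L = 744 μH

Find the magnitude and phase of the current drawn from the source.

Step 1 — Angular frequency: ω = 2π·f = 2π·1660 = 1.043e+04 rad/s.
Step 2 — Component impedances:
  R: Z = R = 456 Ω
  L: Z = jωL = j·1.043e+04·0.000744 = 0 + j7.76 Ω
Step 3 — Series combination: Z_total = R + L = 456 + j7.76 Ω = 456.1∠1.0° Ω.
Step 4 — Source phasor: V = 44.6∠106.3° V = -12.52 + j42.81 V.
Step 5 — Ohm's law: I = V / Z_total = (-12.52 + j42.81) / (456 + j7.76) = -0.02585 + j0.09432 A.
Step 6 — Convert to polar: |I| = 0.09779 A, ∠I = 105.3°.

I = 0.09779∠105.3° A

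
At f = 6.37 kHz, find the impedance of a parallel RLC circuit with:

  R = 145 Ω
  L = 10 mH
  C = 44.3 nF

Step 1 — Angular frequency: ω = 2π·f = 2π·6370 = 4.002e+04 rad/s.
Step 2 — Component impedances:
  R: Z = R = 145 Ω
  L: Z = jωL = j·4.002e+04·0.01 = 0 + j400.2 Ω
  C: Z = 1/(jωC) = -j/(ω·C) = 0 - j564 Ω
Step 3 — Parallel combination: 1/Z_total = 1/R + 1/L + 1/C; Z_total = 143.4 + j15.09 Ω = 144.2∠6.0° Ω.

Z = 143.4 + j15.09 Ω = 144.2∠6.0° Ω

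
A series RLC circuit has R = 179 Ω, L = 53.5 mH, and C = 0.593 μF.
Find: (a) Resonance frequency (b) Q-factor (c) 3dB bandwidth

Step 1 — Resonance condition Im(Z)=0 gives ω₀ = 1/√(LC).
Step 2 — ω₀ = 1/√(0.0535·5.93e-07) = 5614 rad/s.
Step 3 — f₀ = ω₀/(2π) = 893.5 Hz.
Step 4 — Series Q: Q = ω₀L/R = 5614·0.0535/179 = 1.678.
Step 5 — 3dB bandwidth: Δω = ω₀/Q = 3346 rad/s; BW = Δω/(2π) = 532.5 Hz.

(a) f₀ = 893.5 Hz  (b) Q = 1.678  (c) BW = 532.5 Hz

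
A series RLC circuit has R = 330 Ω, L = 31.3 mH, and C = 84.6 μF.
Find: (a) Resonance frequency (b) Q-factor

Step 1 — Resonance condition Im(Z)=0 gives ω₀ = 1/√(LC).
Step 2 — ω₀ = 1/√(0.0313·8.46e-05) = 614.5 rad/s.
Step 3 — f₀ = ω₀/(2π) = 97.81 Hz.
Step 4 — Series Q: Q = ω₀L/R = 614.5·0.0313/330 = 0.05829.

(a) f₀ = 97.81 Hz  (b) Q = 0.05829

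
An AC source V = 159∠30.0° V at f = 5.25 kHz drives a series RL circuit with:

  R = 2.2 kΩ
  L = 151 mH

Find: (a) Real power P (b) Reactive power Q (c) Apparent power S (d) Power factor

Step 1 — Angular frequency: ω = 2π·f = 2π·5250 = 3.299e+04 rad/s.
Step 2 — Component impedances:
  R: Z = R = 2200 Ω
  L: Z = jωL = j·3.299e+04·0.151 = 0 + j4981 Ω
Step 3 — Series combination: Z_total = R + L = 2200 + j4981 Ω = 5445∠66.2° Ω.
Step 4 — Source phasor: V = 159∠30.0° V = 137.7 + j79.5 V.
Step 5 — Current: I = V / Z = 0.02357 - j0.01723 A = 0.0292∠-36.2° A.
Step 6 — Complex power: S = V·I* = 1.876 + j4.247 VA.
Step 7 — Real power: P = Re(S) = 1.876 W.
Step 8 — Reactive power: Q = Im(S) = 4.247 VAR.
Step 9 — Apparent power: |S| = 4.643 VA.
Step 10 — Power factor: PF = P/|S| = 0.404 (lagging).

(a) P = 1.876 W  (b) Q = 4.247 VAR  (c) S = 4.643 VA  (d) PF = 0.404 (lagging)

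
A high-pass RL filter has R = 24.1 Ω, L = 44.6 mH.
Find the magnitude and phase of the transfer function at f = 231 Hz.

Step 1 — Angular frequency: ω = 2π·231 = 1451 rad/s.
Step 2 — Transfer function: H(jω) = jωL/(R + jωL).
Step 3 — Numerator jωL = j·64.73; denominator R + jωL = 24.1 + j64.73.
Step 4 — H = 0.8783 + j0.327.
Step 5 — Magnitude: |H| = 0.9372 (-0.6 dB); phase: φ = 20.4°.

|H| = 0.9372 (-0.6 dB), φ = 20.4°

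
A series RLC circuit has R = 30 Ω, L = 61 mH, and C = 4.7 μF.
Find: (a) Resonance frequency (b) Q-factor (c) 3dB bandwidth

Step 1 — Resonance condition Im(Z)=0 gives ω₀ = 1/√(LC).
Step 2 — ω₀ = 1/√(0.061·4.7e-06) = 1868 rad/s.
Step 3 — f₀ = ω₀/(2π) = 297.2 Hz.
Step 4 — Series Q: Q = ω₀L/R = 1868·0.061/30 = 3.797.
Step 5 — 3dB bandwidth: Δω = ω₀/Q = 491.8 rad/s; BW = Δω/(2π) = 78.27 Hz.

(a) f₀ = 297.2 Hz  (b) Q = 3.797  (c) BW = 78.27 Hz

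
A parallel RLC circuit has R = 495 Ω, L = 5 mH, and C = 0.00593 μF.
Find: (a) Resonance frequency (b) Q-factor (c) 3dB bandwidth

Step 1 — Resonance: ω₀ = 1/√(LC) = 1/√(0.005·5.93e-09) = 1.836e+05 rad/s.
Step 2 — f₀ = ω₀/(2π) = 2.923e+04 Hz.
Step 3 — Parallel Q: Q = R/(ω₀L) = 495/(1.836e+05·0.005) = 0.5391.
Step 4 — Bandwidth: Δω = ω₀/Q = 3.407e+05 rad/s; BW = Δω/(2π) = 5.422e+04 Hz.

(a) f₀ = 2.923e+04 Hz  (b) Q = 0.5391  (c) BW = 5.422e+04 Hz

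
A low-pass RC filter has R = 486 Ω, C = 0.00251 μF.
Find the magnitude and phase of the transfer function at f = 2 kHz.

Step 1 — Angular frequency: ω = 2π·2000 = 1.257e+04 rad/s.
Step 2 — Transfer function: H(jω) = 1/(1 + jωRC).
Step 3 — Denominator: 1 + jωRC = 1 + j·1.257e+04·486·2.51e-09 = 1 + j0.01533.
Step 4 — H = 0.9998 - j0.01533.
Step 5 — Magnitude: |H| = 0.9999 (-0.0 dB); phase: φ = -0.9°.

|H| = 0.9999 (-0.0 dB), φ = -0.9°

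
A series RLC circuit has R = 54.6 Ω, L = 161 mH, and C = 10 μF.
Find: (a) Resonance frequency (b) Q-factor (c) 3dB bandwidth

Step 1 — Resonance condition Im(Z)=0 gives ω₀ = 1/√(LC).
Step 2 — ω₀ = 1/√(0.161·1e-05) = 788.1 rad/s.
Step 3 — f₀ = ω₀/(2π) = 125.4 Hz.
Step 4 — Series Q: Q = ω₀L/R = 788.1·0.161/54.6 = 2.324.
Step 5 — 3dB bandwidth: Δω = ω₀/Q = 339.1 rad/s; BW = Δω/(2π) = 53.97 Hz.

(a) f₀ = 125.4 Hz  (b) Q = 2.324  (c) BW = 53.97 Hz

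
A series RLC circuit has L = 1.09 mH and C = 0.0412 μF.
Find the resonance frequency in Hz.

Step 1 — Resonance condition Im(Z)=0 gives ω₀ = 1/√(LC).
Step 2 — ω₀ = 1/√(0.00109·4.12e-08) = 1.492e+05 rad/s.
Step 3 — f₀ = ω₀/(2π) = 2.375e+04 Hz.

f₀ = 2.375e+04 Hz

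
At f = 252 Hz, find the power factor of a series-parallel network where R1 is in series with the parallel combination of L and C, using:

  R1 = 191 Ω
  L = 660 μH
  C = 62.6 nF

Step 1 — Angular frequency: ω = 2π·f = 2π·252 = 1583 rad/s.
Step 2 — Component impedances:
  R1: Z = R = 191 Ω
  L: Z = jωL = j·1583·0.00066 = 0 + j1.045 Ω
  C: Z = 1/(jωC) = -j/(ω·C) = 0 - j1.009e+04 Ω
Step 3 — Parallel branch: L || C = 1/(1/L + 1/C) = 0 + j1.045 Ω.
Step 4 — Series with R1: Z_total = R1 + (L || C) = 191 + j1.045 Ω = 191∠0.3° Ω.
Step 5 — Power factor: PF = cos(φ) = Re(Z)/|Z| = 191/191 = 1.
Step 6 — Type: Im(Z) = 1.045 ⇒ lagging (phase φ = 0.3°).

PF = 1 (lagging, φ = 0.3°)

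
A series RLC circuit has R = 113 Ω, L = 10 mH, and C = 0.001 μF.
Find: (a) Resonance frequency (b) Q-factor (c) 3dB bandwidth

Step 1 — Resonance: ω₀ = 1/√(LC) = 1/√(0.01·1e-09) = 3.162e+05 rad/s.
Step 2 — f₀ = ω₀/(2π) = 5.033e+04 Hz.
Step 3 — Series Q: Q = ω₀L/R = 3.162e+05·0.01/113 = 27.98.
Step 4 — Bandwidth: Δω = ω₀/Q = 1.13e+04 rad/s; BW = Δω/(2π) = 1798 Hz.

(a) f₀ = 5.033e+04 Hz  (b) Q = 27.98  (c) BW = 1798 Hz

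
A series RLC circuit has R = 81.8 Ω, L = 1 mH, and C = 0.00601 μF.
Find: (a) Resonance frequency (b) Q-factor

Step 1 — Resonance condition Im(Z)=0 gives ω₀ = 1/√(LC).
Step 2 — ω₀ = 1/√(0.001·6.01e-09) = 4.079e+05 rad/s.
Step 3 — f₀ = ω₀/(2π) = 6.492e+04 Hz.
Step 4 — Series Q: Q = ω₀L/R = 4.079e+05·0.001/81.8 = 4.987.

(a) f₀ = 6.492e+04 Hz  (b) Q = 4.987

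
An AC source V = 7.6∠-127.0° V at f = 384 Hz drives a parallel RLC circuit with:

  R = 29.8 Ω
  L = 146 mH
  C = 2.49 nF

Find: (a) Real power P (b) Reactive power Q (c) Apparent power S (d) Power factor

Step 1 — Angular frequency: ω = 2π·f = 2π·384 = 2413 rad/s.
Step 2 — Component impedances:
  R: Z = R = 29.8 Ω
  L: Z = jωL = j·2413·0.146 = 0 + j352.3 Ω
  C: Z = 1/(jωC) = -j/(ω·C) = 0 - j1.665e+05 Ω
Step 3 — Parallel combination: 1/Z_total = 1/R + 1/L + 1/C; Z_total = 29.59 + j2.498 Ω = 29.69∠4.8° Ω.
Step 4 — Source phasor: V = 7.6∠-127.0° V = -4.574 - j6.07 V.
Step 5 — Current: I = V / Z = -0.1707 - j0.1907 A = 0.2559∠-131.8° A.
Step 6 — Complex power: S = V·I* = 1.938 + j0.1636 VA.
Step 7 — Real power: P = Re(S) = 1.938 W.
Step 8 — Reactive power: Q = Im(S) = 0.1636 VAR.
Step 9 — Apparent power: |S| = 1.945 VA.
Step 10 — Power factor: PF = P/|S| = 0.9965 (lagging).

(a) P = 1.938 W  (b) Q = 0.1636 VAR  (c) S = 1.945 VA  (d) PF = 0.9965 (lagging)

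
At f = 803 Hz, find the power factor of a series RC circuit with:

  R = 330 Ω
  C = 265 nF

Step 1 — Angular frequency: ω = 2π·f = 2π·803 = 5045 rad/s.
Step 2 — Component impedances:
  R: Z = R = 330 Ω
  C: Z = 1/(jωC) = -j/(ω·C) = 0 - j747.9 Ω
Step 3 — Series combination: Z_total = R + C = 330 - j747.9 Ω = 817.5∠-66.2° Ω.
Step 4 — Power factor: PF = cos(φ) = Re(Z)/|Z| = 330/817.5 = 0.4037.
Step 5 — Type: Im(Z) = -747.9 ⇒ leading (phase φ = -66.2°).

PF = 0.4037 (leading, φ = -66.2°)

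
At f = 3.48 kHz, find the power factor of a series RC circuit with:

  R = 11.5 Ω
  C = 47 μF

Step 1 — Angular frequency: ω = 2π·f = 2π·3480 = 2.187e+04 rad/s.
Step 2 — Component impedances:
  R: Z = R = 11.5 Ω
  C: Z = 1/(jωC) = -j/(ω·C) = 0 - j0.9731 Ω
Step 3 — Series combination: Z_total = R + C = 11.5 - j0.9731 Ω = 11.54∠-4.8° Ω.
Step 4 — Power factor: PF = cos(φ) = Re(Z)/|Z| = 11.5/11.541 = 0.9964.
Step 5 — Type: Im(Z) = -0.9731 ⇒ leading (phase φ = -4.8°).

PF = 0.9964 (leading, φ = -4.8°)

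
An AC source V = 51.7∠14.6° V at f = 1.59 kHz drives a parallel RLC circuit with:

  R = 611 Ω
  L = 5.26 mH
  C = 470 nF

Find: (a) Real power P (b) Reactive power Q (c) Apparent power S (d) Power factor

Step 1 — Angular frequency: ω = 2π·f = 2π·1590 = 9990 rad/s.
Step 2 — Component impedances:
  R: Z = R = 611 Ω
  L: Z = jωL = j·9990·0.00526 = 0 + j52.55 Ω
  C: Z = 1/(jωC) = -j/(ω·C) = 0 - j213 Ω
Step 3 — Parallel combination: 1/Z_total = 1/R + 1/L + 1/C; Z_total = 7.863 + j68.86 Ω = 69.31∠83.5° Ω.
Step 4 — Source phasor: V = 51.7∠14.6° V = 50.03 + j13.03 V.
Step 5 — Current: I = V / Z = 0.2687 - j0.6958 A = 0.7459∠-68.9° A.
Step 6 — Complex power: S = V·I* = 4.375 + j38.31 VA.
Step 7 — Real power: P = Re(S) = 4.375 W.
Step 8 — Reactive power: Q = Im(S) = 38.31 VAR.
Step 9 — Apparent power: |S| = 38.56 VA.
Step 10 — Power factor: PF = P/|S| = 0.1134 (lagging).

(a) P = 4.375 W  (b) Q = 38.31 VAR  (c) S = 38.56 VA  (d) PF = 0.1134 (lagging)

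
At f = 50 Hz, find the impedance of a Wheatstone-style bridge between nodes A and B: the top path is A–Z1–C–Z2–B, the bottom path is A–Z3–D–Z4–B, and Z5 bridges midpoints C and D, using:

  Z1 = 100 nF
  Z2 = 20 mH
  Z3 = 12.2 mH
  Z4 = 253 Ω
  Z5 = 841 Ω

Step 1 — Angular frequency: ω = 2π·f = 2π·50 = 314.2 rad/s.
Step 2 — Component impedances:
  Z1: Z = 1/(jωC) = -j/(ω·C) = 0 - j3.183e+04 Ω
  Z2: Z = jωL = j·314.2·0.02 = 0 + j6.283 Ω
  Z3: Z = jωL = j·314.2·0.0122 = 0 + j3.833 Ω
  Z4: Z = R = 253 Ω
  Z5: Z = R = 841 Ω
Step 3 — Bridge requires nodal analysis (the Z5 bridge couples midpoints C and D, so the two paths cannot be reduced to a simple series/parallel combination). Setting node B to ground and injecting 1 A at node A, the 3-node admittance system at A, C, D solves to V_A = Z_AB = 194.5 + j2.98 Ω = 194.5∠0.9° Ω.

Z = 194.5 + j2.98 Ω = 194.5∠0.9° Ω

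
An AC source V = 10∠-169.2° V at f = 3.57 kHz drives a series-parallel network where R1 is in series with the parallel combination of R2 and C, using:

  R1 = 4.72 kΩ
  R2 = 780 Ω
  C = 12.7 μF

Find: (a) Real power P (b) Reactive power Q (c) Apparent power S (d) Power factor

Step 1 — Angular frequency: ω = 2π·f = 2π·3570 = 2.243e+04 rad/s.
Step 2 — Component impedances:
  R1: Z = R = 4720 Ω
  R2: Z = R = 780 Ω
  C: Z = 1/(jωC) = -j/(ω·C) = 0 - j3.51 Ω
Step 3 — Parallel branch: R2 || C = 1/(1/R2 + 1/C) = 0.0158 - j3.51 Ω.
Step 4 — Series with R1: Z_total = R1 + (R2 || C) = 4720 - j3.51 Ω = 4720∠-0.0° Ω.
Step 5 — Source phasor: V = 10∠-169.2° V = -9.823 - j1.874 V.
Step 6 — Current: I = V / Z = -0.002081 - j0.0003985 A = 0.002119∠-169.2° A.
Step 7 — Complex power: S = V·I* = 0.02119 - j1.576e-05 VA.
Step 8 — Real power: P = Re(S) = 0.02119 W.
Step 9 — Reactive power: Q = Im(S) = -1.576e-05 VAR.
Step 10 — Apparent power: |S| = 0.02119 VA.
Step 11 — Power factor: PF = P/|S| = 1 (leading).

(a) P = 0.02119 W  (b) Q = -1.576e-05 VAR  (c) S = 0.02119 VA  (d) PF = 1 (leading)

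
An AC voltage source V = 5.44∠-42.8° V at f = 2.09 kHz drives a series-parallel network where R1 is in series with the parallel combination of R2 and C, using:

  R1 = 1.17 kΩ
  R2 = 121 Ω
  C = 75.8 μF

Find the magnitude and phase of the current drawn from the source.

Step 1 — Angular frequency: ω = 2π·f = 2π·2090 = 1.313e+04 rad/s.
Step 2 — Component impedances:
  R1: Z = R = 1170 Ω
  R2: Z = R = 121 Ω
  C: Z = 1/(jωC) = -j/(ω·C) = 0 - j1.005 Ω
Step 3 — Parallel branch: R2 || C = 1/(1/R2 + 1/C) = 0.008341 - j1.005 Ω.
Step 4 — Series with R1: Z_total = R1 + (R2 || C) = 1170 - j1.005 Ω = 1170∠-0.0° Ω.
Step 5 — Source phasor: V = 5.44∠-42.8° V = 3.991 - j3.696 V.
Step 6 — Ohm's law: I = V / Z_total = (3.991 - j3.696) / (1170 - j1.005) = 0.003414 - j0.003156 A.
Step 7 — Convert to polar: |I| = 0.00465 A, ∠I = -42.8°.

I = 0.00465∠-42.8° A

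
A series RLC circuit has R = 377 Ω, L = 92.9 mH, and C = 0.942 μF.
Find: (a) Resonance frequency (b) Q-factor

Step 1 — Resonance condition Im(Z)=0 gives ω₀ = 1/√(LC).
Step 2 — ω₀ = 1/√(0.0929·9.42e-07) = 3380 rad/s.
Step 3 — f₀ = ω₀/(2π) = 538 Hz.
Step 4 — Series Q: Q = ω₀L/R = 3380·0.0929/377 = 0.833.

(a) f₀ = 538 Hz  (b) Q = 0.833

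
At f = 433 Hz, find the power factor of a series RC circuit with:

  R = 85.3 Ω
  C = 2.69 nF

Step 1 — Angular frequency: ω = 2π·f = 2π·433 = 2721 rad/s.
Step 2 — Component impedances:
  R: Z = R = 85.3 Ω
  C: Z = 1/(jωC) = -j/(ω·C) = 0 - j1.366e+05 Ω
Step 3 — Series combination: Z_total = R + C = 85.3 - j1.366e+05 Ω = 1.366e+05∠-90.0° Ω.
Step 4 — Power factor: PF = cos(φ) = Re(Z)/|Z| = 85.3/1.3664e+05 = 0.0006243.
Step 5 — Type: Im(Z) = -1.366e+05 ⇒ leading (phase φ = -90.0°).

PF = 0.0006243 (leading, φ = -90.0°)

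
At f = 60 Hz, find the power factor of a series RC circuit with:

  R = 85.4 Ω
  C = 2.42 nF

Step 1 — Angular frequency: ω = 2π·f = 2π·60 = 377 rad/s.
Step 2 — Component impedances:
  R: Z = R = 85.4 Ω
  C: Z = 1/(jωC) = -j/(ω·C) = 0 - j1.096e+06 Ω
Step 3 — Series combination: Z_total = R + C = 85.4 - j1.096e+06 Ω = 1.096e+06∠-90.0° Ω.
Step 4 — Power factor: PF = cos(φ) = Re(Z)/|Z| = 85.4/1.0961e+06 = 7.791e-05.
Step 5 — Type: Im(Z) = -1.096e+06 ⇒ leading (phase φ = -90.0°).

PF = 7.791e-05 (leading, φ = -90.0°)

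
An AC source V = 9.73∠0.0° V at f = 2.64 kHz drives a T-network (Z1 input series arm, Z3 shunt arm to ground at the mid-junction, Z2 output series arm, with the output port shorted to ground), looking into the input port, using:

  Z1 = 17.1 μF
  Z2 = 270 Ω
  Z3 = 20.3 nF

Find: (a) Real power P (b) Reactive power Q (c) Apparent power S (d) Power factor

Step 1 — Angular frequency: ω = 2π·f = 2π·2640 = 1.659e+04 rad/s.
Step 2 — Component impedances:
  Z1: Z = 1/(jωC) = -j/(ω·C) = 0 - j3.525 Ω
  Z2: Z = R = 270 Ω
  Z3: Z = 1/(jωC) = -j/(ω·C) = 0 - j2970 Ω
Step 3 — With the output port shorted to ground, the output series arm Z2 runs from the junction to ground; the shunt arm Z3 also runs from the junction to ground. They appear in parallel: Z3 || Z2 = 267.8 - j24.35 Ω.
Step 4 — Series with input arm Z1: Z_in = Z1 + (Z3 || Z2) = 267.8 - j27.87 Ω = 269.2∠-5.9° Ω.
Step 5 — Source phasor: V = 9.73∠0.0° V = 9.73 V.
Step 6 — Current: I = V / Z = 0.03595 + j0.003741 A = 0.03614∠5.9° A.
Step 7 — Complex power: S = V·I* = 0.3497 - j0.0364 VA.
Step 8 — Real power: P = Re(S) = 0.3497 W.
Step 9 — Reactive power: Q = Im(S) = -0.0364 VAR.
Step 10 — Apparent power: |S| = 0.3516 VA.
Step 11 — Power factor: PF = P/|S| = 0.9946 (leading).

(a) P = 0.3497 W  (b) Q = -0.0364 VAR  (c) S = 0.3516 VA  (d) PF = 0.9946 (leading)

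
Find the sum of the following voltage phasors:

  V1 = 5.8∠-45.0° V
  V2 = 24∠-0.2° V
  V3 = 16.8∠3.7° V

Step 1 — Convert each phasor to rectangular form:
  V1 = 5.8·(cos(-45.0°) + j·sin(-45.0°)) = 4.101 - j4.101 V
  V2 = 24·(cos(-0.2°) + j·sin(-0.2°)) = 24 - j0.08378 V
  V3 = 16.8·(cos(3.7°) + j·sin(3.7°)) = 16.76 + j1.084 V
Step 2 — Sum components: V_total = 44.87 - j3.101 V.
Step 3 — Convert to polar: |V_total| = 44.97 V, ∠V_total = -4.0°.

V_total = 44.97∠-4.0° V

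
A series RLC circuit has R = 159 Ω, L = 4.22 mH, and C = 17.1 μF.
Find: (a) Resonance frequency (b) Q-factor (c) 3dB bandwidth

Step 1 — Resonance: ω₀ = 1/√(LC) = 1/√(0.00422·1.71e-05) = 3723 rad/s.
Step 2 — f₀ = ω₀/(2π) = 592.5 Hz.
Step 3 — Series Q: Q = ω₀L/R = 3723·0.00422/159 = 0.0988.
Step 4 — Bandwidth: Δω = ω₀/Q = 3.768e+04 rad/s; BW = Δω/(2π) = 5997 Hz.

(a) f₀ = 592.5 Hz  (b) Q = 0.0988  (c) BW = 5997 Hz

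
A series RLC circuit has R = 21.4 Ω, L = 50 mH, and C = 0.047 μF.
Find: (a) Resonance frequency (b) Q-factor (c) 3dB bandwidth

Step 1 — Resonance condition Im(Z)=0 gives ω₀ = 1/√(LC).
Step 2 — ω₀ = 1/√(0.05·4.7e-08) = 2.063e+04 rad/s.
Step 3 — f₀ = ω₀/(2π) = 3283 Hz.
Step 4 — Series Q: Q = ω₀L/R = 2.063e+04·0.05/21.4 = 48.2.
Step 5 — 3dB bandwidth: Δω = ω₀/Q = 428 rad/s; BW = Δω/(2π) = 68.12 Hz.

(a) f₀ = 3283 Hz  (b) Q = 48.2  (c) BW = 68.12 Hz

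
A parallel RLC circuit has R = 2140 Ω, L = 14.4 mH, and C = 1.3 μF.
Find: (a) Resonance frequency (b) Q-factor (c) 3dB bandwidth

Step 1 — Resonance: ω₀ = 1/√(LC) = 1/√(0.0144·1.3e-06) = 7309 rad/s.
Step 2 — f₀ = ω₀/(2π) = 1163 Hz.
Step 3 — Parallel Q: Q = R/(ω₀L) = 2140/(7309·0.0144) = 20.33.
Step 4 — Bandwidth: Δω = ω₀/Q = 359.5 rad/s; BW = Δω/(2π) = 57.21 Hz.

(a) f₀ = 1163 Hz  (b) Q = 20.33  (c) BW = 57.21 Hz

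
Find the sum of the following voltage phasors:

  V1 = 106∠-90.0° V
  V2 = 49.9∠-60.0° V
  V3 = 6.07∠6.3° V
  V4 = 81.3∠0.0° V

Step 1 — Convert each phasor to rectangular form:
  V1 = 106·(cos(-90.0°) + j·sin(-90.0°)) = 0 - j106 V
  V2 = 49.9·(cos(-60.0°) + j·sin(-60.0°)) = 24.95 - j43.21 V
  V3 = 6.07·(cos(6.3°) + j·sin(6.3°)) = 6.033 + j0.6661 V
  V4 = 81.3·(cos(0.0°) + j·sin(0.0°)) = 81.3 V
Step 2 — Sum components: V_total = 112.3 - j148.5 V.
Step 3 — Convert to polar: |V_total| = 186.2 V, ∠V_total = -52.9°.

V_total = 186.2∠-52.9° V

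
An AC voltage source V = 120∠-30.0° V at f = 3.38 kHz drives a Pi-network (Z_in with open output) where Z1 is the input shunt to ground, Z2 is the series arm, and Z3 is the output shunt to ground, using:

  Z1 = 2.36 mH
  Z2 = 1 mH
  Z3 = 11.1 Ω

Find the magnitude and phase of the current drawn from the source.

Step 1 — Angular frequency: ω = 2π·f = 2π·3380 = 2.124e+04 rad/s.
Step 2 — Component impedances:
  Z1: Z = jωL = j·2.124e+04·0.00236 = 0 + j50.12 Ω
  Z2: Z = jωL = j·2.124e+04·0.001 = 0 + j21.24 Ω
  Z3: Z = R = 11.1 Ω
Step 3 — With open output, the series arm Z2 and the output shunt Z3 appear in series to ground: Z2 + Z3 = 11.1 + j21.24 Ω.
Step 4 — Parallel with input shunt Z1: Z_in = Z1 || (Z2 + Z3) = 5.347 + j15.75 Ω = 16.63∠71.2° Ω.
Step 5 — Source phasor: V = 120∠-30.0° V = 103.9 - j60 V.
Step 6 — Ohm's law: I = V / Z_total = (103.9 - j60) / (5.347 + j15.75) = -1.407 - j7.077 A.
Step 7 — Convert to polar: |I| = 7.215 A, ∠I = -101.2°.

I = 7.215∠-101.2° A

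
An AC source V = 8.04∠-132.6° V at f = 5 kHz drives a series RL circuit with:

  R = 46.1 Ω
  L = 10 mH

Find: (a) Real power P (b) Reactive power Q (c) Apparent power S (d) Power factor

Step 1 — Angular frequency: ω = 2π·f = 2π·5000 = 3.142e+04 rad/s.
Step 2 — Component impedances:
  R: Z = R = 46.1 Ω
  L: Z = jωL = j·3.142e+04·0.01 = 0 + j314.2 Ω
Step 3 — Series combination: Z_total = R + L = 46.1 + j314.2 Ω = 317.5∠81.7° Ω.
Step 4 — Source phasor: V = 8.04∠-132.6° V = -5.442 - j5.918 V.
Step 5 — Current: I = V / Z = -0.02093 + j0.01425 A = 0.02532∠145.7° A.
Step 6 — Complex power: S = V·I* = 0.02956 + j0.2014 VA.
Step 7 — Real power: P = Re(S) = 0.02956 W.
Step 8 — Reactive power: Q = Im(S) = 0.2014 VAR.
Step 9 — Apparent power: |S| = 0.2036 VA.
Step 10 — Power factor: PF = P/|S| = 0.1452 (lagging).

(a) P = 0.02956 W  (b) Q = 0.2014 VAR  (c) S = 0.2036 VA  (d) PF = 0.1452 (lagging)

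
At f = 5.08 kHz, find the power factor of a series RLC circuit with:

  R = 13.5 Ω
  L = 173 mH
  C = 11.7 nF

Step 1 — Angular frequency: ω = 2π·f = 2π·5080 = 3.192e+04 rad/s.
Step 2 — Component impedances:
  R: Z = R = 13.5 Ω
  L: Z = jωL = j·3.192e+04·0.173 = 0 + j5522 Ω
  C: Z = 1/(jωC) = -j/(ω·C) = 0 - j2678 Ω
Step 3 — Series combination: Z_total = R + L + C = 13.5 + j2844 Ω = 2844∠89.7° Ω.
Step 4 — Power factor: PF = cos(φ) = Re(Z)/|Z| = 13.5/2844 = 0.004747.
Step 5 — Type: Im(Z) = 2844 ⇒ lagging (phase φ = 89.7°).

PF = 0.004747 (lagging, φ = 89.7°)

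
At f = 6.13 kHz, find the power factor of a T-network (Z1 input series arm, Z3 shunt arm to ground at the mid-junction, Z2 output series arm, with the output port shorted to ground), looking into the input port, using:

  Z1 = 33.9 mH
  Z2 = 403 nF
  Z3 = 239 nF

Step 1 — Angular frequency: ω = 2π·f = 2π·6130 = 3.852e+04 rad/s.
Step 2 — Component impedances:
  Z1: Z = jωL = j·3.852e+04·0.0339 = 0 + j1306 Ω
  Z2: Z = 1/(jωC) = -j/(ω·C) = 0 - j64.43 Ω
  Z3: Z = 1/(jωC) = -j/(ω·C) = 0 - j108.6 Ω
Step 3 — With the output port shorted to ground, the output series arm Z2 runs from the junction to ground; the shunt arm Z3 also runs from the junction to ground. They appear in parallel: Z3 || Z2 = 0 - j40.44 Ω.
Step 4 — Series with input arm Z1: Z_in = Z1 + (Z3 || Z2) = 0 + j1265 Ω = 1265∠90.0° Ω.
Step 5 — Power factor: PF = cos(φ) = Re(Z)/|Z| = 0/1265 = 0.
Step 6 — Type: Im(Z) = 1265 ⇒ lagging (phase φ = 90.0°).

PF = 0 (lagging, φ = 90.0°)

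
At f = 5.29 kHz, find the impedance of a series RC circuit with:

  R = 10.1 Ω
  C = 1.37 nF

Step 1 — Angular frequency: ω = 2π·f = 2π·5290 = 3.324e+04 rad/s.
Step 2 — Component impedances:
  R: Z = R = 10.1 Ω
  C: Z = 1/(jωC) = -j/(ω·C) = 0 - j2.196e+04 Ω
Step 3 — Series combination: Z_total = R + C = 10.1 - j2.196e+04 Ω = 2.196e+04∠-90.0° Ω.

Z = 10.1 - j2.196e+04 Ω = 2.196e+04∠-90.0° Ω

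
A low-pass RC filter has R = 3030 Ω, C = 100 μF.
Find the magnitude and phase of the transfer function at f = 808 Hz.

Step 1 — Angular frequency: ω = 2π·808 = 5077 rad/s.
Step 2 — Transfer function: H(jω) = 1/(1 + jωRC).
Step 3 — Denominator: 1 + jωRC = 1 + j·5077·3030·0.0001 = 1 + j1538.
Step 4 — H = 4.226e-07 - j0.0006501.
Step 5 — Magnitude: |H| = 0.0006501 (-63.7 dB); phase: φ = -90.0°.

|H| = 0.0006501 (-63.7 dB), φ = -90.0°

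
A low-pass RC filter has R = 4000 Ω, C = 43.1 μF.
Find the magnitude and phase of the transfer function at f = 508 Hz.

Step 1 — Angular frequency: ω = 2π·508 = 3192 rad/s.
Step 2 — Transfer function: H(jω) = 1/(1 + jωRC).
Step 3 — Denominator: 1 + jωRC = 1 + j·3192·4000·4.31e-05 = 1 + j550.3.
Step 4 — H = 3.302e-06 - j0.001817.
Step 5 — Magnitude: |H| = 0.001817 (-54.8 dB); phase: φ = -89.9°.

|H| = 0.001817 (-54.8 dB), φ = -89.9°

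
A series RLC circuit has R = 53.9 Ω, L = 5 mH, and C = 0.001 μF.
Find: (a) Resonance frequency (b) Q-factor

Step 1 — Resonance condition Im(Z)=0 gives ω₀ = 1/√(LC).
Step 2 — ω₀ = 1/√(0.005·1e-09) = 4.472e+05 rad/s.
Step 3 — f₀ = ω₀/(2π) = 7.118e+04 Hz.
Step 4 — Series Q: Q = ω₀L/R = 4.472e+05·0.005/53.9 = 41.49.

(a) f₀ = 7.118e+04 Hz  (b) Q = 41.49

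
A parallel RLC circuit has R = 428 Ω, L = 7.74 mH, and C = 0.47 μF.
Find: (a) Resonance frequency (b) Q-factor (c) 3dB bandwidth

Step 1 — Resonance: ω₀ = 1/√(LC) = 1/√(0.00774·4.7e-07) = 1.658e+04 rad/s.
Step 2 — f₀ = ω₀/(2π) = 2639 Hz.
Step 3 — Parallel Q: Q = R/(ω₀L) = 428/(1.658e+04·0.00774) = 3.335.
Step 4 — Bandwidth: Δω = ω₀/Q = 4971 rad/s; BW = Δω/(2π) = 791.2 Hz.

(a) f₀ = 2639 Hz  (b) Q = 3.335  (c) BW = 791.2 Hz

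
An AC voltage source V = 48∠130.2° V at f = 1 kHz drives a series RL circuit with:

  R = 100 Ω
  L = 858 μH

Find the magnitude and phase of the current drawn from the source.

Step 1 — Angular frequency: ω = 2π·f = 2π·1000 = 6283 rad/s.
Step 2 — Component impedances:
  R: Z = R = 100 Ω
  L: Z = jωL = j·6283·0.000858 = 0 + j5.391 Ω
Step 3 — Series combination: Z_total = R + L = 100 + j5.391 Ω = 100.1∠3.1° Ω.
Step 4 — Source phasor: V = 48∠130.2° V = -30.98 + j36.66 V.
Step 5 — Ohm's law: I = V / Z_total = (-30.98 + j36.66) / (100 + j5.391) = -0.2892 + j0.3822 A.
Step 6 — Convert to polar: |I| = 0.4793 A, ∠I = 127.1°.

I = 0.4793∠127.1° A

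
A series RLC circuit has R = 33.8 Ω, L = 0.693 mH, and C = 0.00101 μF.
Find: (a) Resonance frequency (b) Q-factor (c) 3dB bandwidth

Step 1 — Resonance condition Im(Z)=0 gives ω₀ = 1/√(LC).
Step 2 — ω₀ = 1/√(0.000693·1.01e-09) = 1.195e+06 rad/s.
Step 3 — f₀ = ω₀/(2π) = 1.902e+05 Hz.
Step 4 — Series Q: Q = ω₀L/R = 1.195e+06·0.000693/33.8 = 24.51.
Step 5 — 3dB bandwidth: Δω = ω₀/Q = 4.877e+04 rad/s; BW = Δω/(2π) = 7763 Hz.

(a) f₀ = 1.902e+05 Hz  (b) Q = 24.51  (c) BW = 7763 Hz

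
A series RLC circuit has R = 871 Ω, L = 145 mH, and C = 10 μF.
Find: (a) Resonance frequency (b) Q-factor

Step 1 — Resonance condition Im(Z)=0 gives ω₀ = 1/√(LC).
Step 2 — ω₀ = 1/√(0.145·1e-05) = 830.5 rad/s.
Step 3 — f₀ = ω₀/(2π) = 132.2 Hz.
Step 4 — Series Q: Q = ω₀L/R = 830.5·0.145/871 = 0.1383.

(a) f₀ = 132.2 Hz  (b) Q = 0.1383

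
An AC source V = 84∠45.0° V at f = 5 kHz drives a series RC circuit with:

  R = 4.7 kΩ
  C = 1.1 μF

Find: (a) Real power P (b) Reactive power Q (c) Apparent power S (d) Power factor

Step 1 — Angular frequency: ω = 2π·f = 2π·5000 = 3.142e+04 rad/s.
Step 2 — Component impedances:
  R: Z = R = 4700 Ω
  C: Z = 1/(jωC) = -j/(ω·C) = 0 - j28.94 Ω
Step 3 — Series combination: Z_total = R + C = 4700 - j28.94 Ω = 4700∠-0.4° Ω.
Step 4 — Source phasor: V = 84∠45.0° V = 59.4 + j59.4 V.
Step 5 — Current: I = V / Z = 0.01256 + j0.01271 A = 0.01787∠45.4° A.
Step 6 — Complex power: S = V·I* = 1.501 - j0.009243 VA.
Step 7 — Real power: P = Re(S) = 1.501 W.
Step 8 — Reactive power: Q = Im(S) = -0.009243 VAR.
Step 9 — Apparent power: |S| = 1.501 VA.
Step 10 — Power factor: PF = P/|S| = 1 (leading).

(a) P = 1.501 W  (b) Q = -0.009243 VAR  (c) S = 1.501 VA  (d) PF = 1 (leading)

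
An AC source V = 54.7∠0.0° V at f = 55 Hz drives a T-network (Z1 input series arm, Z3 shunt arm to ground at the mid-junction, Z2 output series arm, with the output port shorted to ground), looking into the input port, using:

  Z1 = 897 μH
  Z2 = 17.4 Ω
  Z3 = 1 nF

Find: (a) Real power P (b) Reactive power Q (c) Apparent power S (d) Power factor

Step 1 — Angular frequency: ω = 2π·f = 2π·55 = 345.6 rad/s.
Step 2 — Component impedances:
  Z1: Z = jωL = j·345.6·0.000897 = 0 + j0.31 Ω
  Z2: Z = R = 17.4 Ω
  Z3: Z = 1/(jωC) = -j/(ω·C) = 0 - j2.894e+06 Ω
Step 3 — With the output port shorted to ground, the output series arm Z2 runs from the junction to ground; the shunt arm Z3 also runs from the junction to ground. They appear in parallel: Z3 || Z2 = 17.4 - j0.0001046 Ω.
Step 4 — Series with input arm Z1: Z_in = Z1 + (Z3 || Z2) = 17.4 + j0.3099 Ω = 17.4∠1.0° Ω.
Step 5 — Source phasor: V = 54.7∠0.0° V = 54.7 V.
Step 6 — Current: I = V / Z = 3.143 - j0.05597 A = 3.143∠-1.0° A.
Step 7 — Complex power: S = V·I* = 171.9 + j3.061 VA.
Step 8 — Real power: P = Re(S) = 171.9 W.
Step 9 — Reactive power: Q = Im(S) = 3.061 VAR.
Step 10 — Apparent power: |S| = 171.9 VA.
Step 11 — Power factor: PF = P/|S| = 0.9998 (lagging).

(a) P = 171.9 W  (b) Q = 3.061 VAR  (c) S = 171.9 VA  (d) PF = 0.9998 (lagging)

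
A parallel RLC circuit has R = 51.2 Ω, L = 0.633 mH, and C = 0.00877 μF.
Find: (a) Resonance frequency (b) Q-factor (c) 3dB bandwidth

Step 1 — Resonance: ω₀ = 1/√(LC) = 1/√(0.000633·8.77e-09) = 4.244e+05 rad/s.
Step 2 — f₀ = ω₀/(2π) = 6.755e+04 Hz.
Step 3 — Parallel Q: Q = R/(ω₀L) = 51.2/(4.244e+05·0.000633) = 0.1906.
Step 4 — Bandwidth: Δω = ω₀/Q = 2.227e+06 rad/s; BW = Δω/(2π) = 3.544e+05 Hz.

(a) f₀ = 6.755e+04 Hz  (b) Q = 0.1906  (c) BW = 3.544e+05 Hz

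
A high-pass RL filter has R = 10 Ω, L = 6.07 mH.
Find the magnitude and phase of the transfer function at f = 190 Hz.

Step 1 — Angular frequency: ω = 2π·190 = 1194 rad/s.
Step 2 — Transfer function: H(jω) = jωL/(R + jωL).
Step 3 — Numerator jωL = j·7.246; denominator R + jωL = 10 + j7.246.
Step 4 — H = 0.3443 + j0.4751.
Step 5 — Magnitude: |H| = 0.5868 (-4.6 dB); phase: φ = 54.1°.

|H| = 0.5868 (-4.6 dB), φ = 54.1°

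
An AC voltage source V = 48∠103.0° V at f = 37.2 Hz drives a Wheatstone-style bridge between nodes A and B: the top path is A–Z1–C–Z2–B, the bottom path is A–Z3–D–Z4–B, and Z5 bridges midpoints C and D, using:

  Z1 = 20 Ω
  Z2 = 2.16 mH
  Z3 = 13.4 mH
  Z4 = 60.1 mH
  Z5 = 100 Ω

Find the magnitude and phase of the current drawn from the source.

Step 1 — Angular frequency: ω = 2π·f = 2π·37.2 = 233.7 rad/s.
Step 2 — Component impedances:
  Z1: Z = R = 20 Ω
  Z2: Z = jωL = j·233.7·0.00216 = 0 + j0.5049 Ω
  Z3: Z = jωL = j·233.7·0.0134 = 0 + j3.132 Ω
  Z4: Z = jωL = j·233.7·0.0601 = 0 + j14.05 Ω
  Z5: Z = R = 100 Ω
Step 3 — Bridge requires nodal analysis (the Z5 bridge couples midpoints C and D, so the two paths cannot be reduced to a simple series/parallel combination). Setting node B to ground and injecting 1 A at node A, the 3-node admittance system at A, C, D solves to V_A = Z_AB = 8.307 + j8.816 Ω = 12.11∠46.7° Ω.
Step 4 — Source phasor: V = 48∠103.0° V = -10.8 + j46.77 V.
Step 5 — Ohm's law: I = V / Z_total = (-10.8 + j46.77) / (8.307 + j8.816) = 2.199 + j3.297 A.
Step 6 — Convert to polar: |I| = 3.963 A, ∠I = 56.3°.

I = 3.963∠56.3° A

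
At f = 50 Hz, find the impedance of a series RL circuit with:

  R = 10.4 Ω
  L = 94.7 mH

Step 1 — Angular frequency: ω = 2π·f = 2π·50 = 314.2 rad/s.
Step 2 — Component impedances:
  R: Z = R = 10.4 Ω
  L: Z = jωL = j·314.2·0.0947 = 0 + j29.75 Ω
Step 3 — Series combination: Z_total = R + L = 10.4 + j29.75 Ω = 31.52∠70.7° Ω.

Z = 10.4 + j29.75 Ω = 31.52∠70.7° Ω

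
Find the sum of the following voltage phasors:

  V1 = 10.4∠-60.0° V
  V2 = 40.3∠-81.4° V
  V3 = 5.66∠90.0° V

Step 1 — Convert each phasor to rectangular form:
  V1 = 10.4·(cos(-60.0°) + j·sin(-60.0°)) = 5.2 - j9.007 V
  V2 = 40.3·(cos(-81.4°) + j·sin(-81.4°)) = 6.026 - j39.85 V
  V3 = 5.66·(cos(90.0°) + j·sin(90.0°)) = 0 + j5.66 V
Step 2 — Sum components: V_total = 11.23 - j43.19 V.
Step 3 — Convert to polar: |V_total| = 44.63 V, ∠V_total = -75.4°.

V_total = 44.63∠-75.4° V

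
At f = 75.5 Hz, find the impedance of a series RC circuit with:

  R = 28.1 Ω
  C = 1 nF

Step 1 — Angular frequency: ω = 2π·f = 2π·75.5 = 474.4 rad/s.
Step 2 — Component impedances:
  R: Z = R = 28.1 Ω
  C: Z = 1/(jωC) = -j/(ω·C) = 0 - j2.108e+06 Ω
Step 3 — Series combination: Z_total = R + C = 28.1 - j2.108e+06 Ω = 2.108e+06∠-90.0° Ω.

Z = 28.1 - j2.108e+06 Ω = 2.108e+06∠-90.0° Ω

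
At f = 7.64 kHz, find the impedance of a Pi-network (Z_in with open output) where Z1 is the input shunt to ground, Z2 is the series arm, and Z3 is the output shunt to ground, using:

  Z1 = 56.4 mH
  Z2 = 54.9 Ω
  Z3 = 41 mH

Step 1 — Angular frequency: ω = 2π·f = 2π·7640 = 4.8e+04 rad/s.
Step 2 — Component impedances:
  Z1: Z = jωL = j·4.8e+04·0.0564 = 0 + j2707 Ω
  Z2: Z = R = 54.9 Ω
  Z3: Z = jωL = j·4.8e+04·0.041 = 0 + j1968 Ω
Step 3 — With open output, the series arm Z2 and the output shunt Z3 appear in series to ground: Z2 + Z3 = 54.9 + j1968 Ω.
Step 4 — Parallel with input shunt Z1: Z_in = Z1 || (Z2 + Z3) = 18.41 + j1140 Ω = 1140∠89.1° Ω.

Z = 18.41 + j1140 Ω = 1140∠89.1° Ω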